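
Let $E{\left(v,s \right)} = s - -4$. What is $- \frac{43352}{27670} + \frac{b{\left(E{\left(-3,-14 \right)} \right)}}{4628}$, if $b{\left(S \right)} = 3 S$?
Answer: $- \frac{50365789}{32014190} \approx -1.5732$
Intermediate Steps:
$E{\left(v,s \right)} = 4 + s$ ($E{\left(v,s \right)} = s + 4 = 4 + s$)
$- \frac{43352}{27670} + \frac{b{\left(E{\left(-3,-14 \right)} \right)}}{4628} = - \frac{43352}{27670} + \frac{3 \left(4 - 14\right)}{4628} = \left(-43352\right) \frac{1}{27670} + 3 \left(-10\right) \frac{1}{4628} = - \frac{21676}{13835} - \frac{15}{2314} = - \frac{50365789}{32014190}$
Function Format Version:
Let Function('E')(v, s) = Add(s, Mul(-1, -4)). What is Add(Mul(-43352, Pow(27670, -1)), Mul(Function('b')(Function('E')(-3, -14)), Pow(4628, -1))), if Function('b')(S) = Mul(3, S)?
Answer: Rational(-50365789, 32014190) ≈ -1.5732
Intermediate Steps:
Function('E')(v, s) = Add(4, s) (Function('E')(v, s) = Add(s, 4) = Add(4, s))
Add(Mul(-43352, Pow(27670, -1)), Mul(Function('b')(Function('E')(-3, -14)), Pow(4628, -1))) = Add(Mul(-43352, Pow(27670, -1)), Mul(Mul(3, Add(4, -14)), Pow(4628, -1))) = Add(Mul(-43352, Rational(1, 27670)), Mul(Mul(3, -10), Rational(1, 4628))) = Add(Rational(-21676, 13835), Mul(-30, Rational(1, 4628))) = Add(Rational(-21676, 13835), Rational(-15, 2314)) = Rational(-50365789, 32014190)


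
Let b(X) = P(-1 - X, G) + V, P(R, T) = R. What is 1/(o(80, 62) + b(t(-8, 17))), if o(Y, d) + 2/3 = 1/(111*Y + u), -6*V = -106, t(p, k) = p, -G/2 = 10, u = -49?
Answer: 8831/211945 ≈ 0.041666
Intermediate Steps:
G = -20 (G = -2*10 = -20)
V = 53/3 (V = -⅙*(-106) = 53/3 ≈ 17.667)
o(Y, d) = -⅔ + 1/(-49 + 111*Y) (o(Y, d) = -⅔ + 1/(111*Y - 49) = -⅔ + 1/(-49 + 111*Y))
b(X) = 50/3 - X (b(X) = (-1 - X) + 53/3 = 50/3 - X)
1/(o(80, 62) + b(t(-8, 17))) = 1/((101 - 222*80)/(3*(-49 + 111*80)) + (50/3 - 1*(-8))) = 1/((101 - 17760)/(3*(-49 + 8880)) + (50/3 + 8)) = 1/((⅓)*(-17659)/8831 + 74/3) = 1/((⅓)*(1/8831)*(-17659) + 74/3) = 1/(-17659/26493 + 74/3) = 1/(211945/8831) = 8831/211945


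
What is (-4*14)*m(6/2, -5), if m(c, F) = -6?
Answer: 336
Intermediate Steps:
(-4*14)*m(6/2, -5) = -4*14*(-6) = -56*(-6) = 336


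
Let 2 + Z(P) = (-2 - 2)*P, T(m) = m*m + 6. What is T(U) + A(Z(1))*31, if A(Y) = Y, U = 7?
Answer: -131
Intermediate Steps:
T(m) = 6 + m² (T(m) = m² + 6 = 6 + m²)
Z(P) = -2 - 4*P (Z(P) = -2 + (-2 - 2)*P = -2 - 4*P)
T(U) + A(Z(1))*31 = (6 + 7²) + (-2 - 4*1)*31 = (6 + 49) + (-2 - 4)*31 = 55 - 6*31 = 55 - 186 = -131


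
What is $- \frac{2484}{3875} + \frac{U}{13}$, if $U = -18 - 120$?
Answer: $- \frac{567042}{50375} \approx -11.256$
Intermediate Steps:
$U = -138$ ($U = -18 - 120 = -138$)
$- \frac{2484}{3875} + \frac{U}{13} = - \frac{2484}{3875} - \frac{138}{13} = - \frac{567042}{50375}$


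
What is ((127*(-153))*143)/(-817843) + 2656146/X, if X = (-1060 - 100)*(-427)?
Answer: 136485496563/15580538260 ≈ 8.7600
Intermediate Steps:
X = 495320 (X = -1160*(-427) = 495320)
((127*(-153))*143)/(-817843) + 2656146/X = ((127*(-153))*143)/(-817843) + 2656146/495320 = -19431*143*(-1/817843) + 2656146*(1/495320) = -2778633*(-1/817843) + 1328073/247660 = 213741/62911 + 1328073/247660 = 136485496563/15580538260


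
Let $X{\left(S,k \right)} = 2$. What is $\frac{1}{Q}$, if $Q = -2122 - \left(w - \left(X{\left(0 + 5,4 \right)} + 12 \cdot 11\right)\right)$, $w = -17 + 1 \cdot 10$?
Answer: $- \frac{1}{1981} \approx -0.0005048$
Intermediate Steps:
$w = -7$ ($w = -17 + 10 = -7$)
$Q = -1981$ ($Q = -2122 - \left(-7 - \left(2 + 12 \cdot 11\right)\right) = -2122 - \left(-7 - \left(2 + 132\right)\right) = -2122 - \left(-7 - 134\right) = -2122 - -141 = -2122 + 141 = -1981$)
$\frac{1}{Q} = \frac{1}{-1981} = - \frac{1}{1981}$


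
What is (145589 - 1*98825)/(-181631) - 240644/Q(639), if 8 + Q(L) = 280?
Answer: -10930282543/12350908 ≈ -884.98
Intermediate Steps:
Q(L) = 272 (Q(L) = -8 + 280 = 272)
(145589 - 1*98825)/(-181631) - 240644/Q(639) = (145589 - 1*98825)/(-181631) - 240644/272 = (145589 - 98825)*(-1/181631) - 240644*1/272 = 46764*(-1/181631) - 60161/68 = -46764/181631 - 60161/68 = -10930282543/12350908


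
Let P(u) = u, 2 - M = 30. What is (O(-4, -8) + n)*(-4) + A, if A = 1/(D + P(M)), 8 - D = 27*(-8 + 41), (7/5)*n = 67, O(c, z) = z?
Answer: -1016683/6377 ≈ -159.43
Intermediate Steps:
M = -28 (M = 2 - 1*30 = 2 - 30 = -28)
n = 335/7 (n = (5/7)*67 = 335/7 ≈ 47.857)
D = -883 (D = 8 - 27*(-8 + 41) = 8 - 27*33 = 8 - 1*891 = 8 - 891 = -883)
A = -1/911 (A = 1/(-883 - 28) = 1/(-911) = -1/911 ≈ -0.0010977)
(O(-4, -8) + n)*(-4) + A = (-8 + 335/7)*(-4) - 1/911 = (279/7)*(-4) - 1/911 = -1116/7 - 1/911 = -1016683/6377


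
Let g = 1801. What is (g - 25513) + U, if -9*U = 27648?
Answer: -26784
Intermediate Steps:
U = -3072 (U = -⅑*27648 = -3072)
(g - 25513) + U = (1801 - 25513) - 3072 = -23712 - 3072 = -26784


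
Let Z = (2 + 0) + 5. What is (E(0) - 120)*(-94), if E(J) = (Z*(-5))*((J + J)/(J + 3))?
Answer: 11280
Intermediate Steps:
Z = 7 (Z = 2 + 5 = 7)
E(J) = -70*J/(3 + J) (E(J) = (7*(-5))*((J + J)/(J + 3)) = -35*2*J/(3 + J) = -70*J/(3 + J))
(E(0) - 120)*(-94) = (-70*0/(3 + 0) - 120)*(-94) = (-70*0/3 - 120)*(-94) = (-70*0*⅓ - 120)*(-94) = (0 - 120)*(-94) = -120*(-94) = 11280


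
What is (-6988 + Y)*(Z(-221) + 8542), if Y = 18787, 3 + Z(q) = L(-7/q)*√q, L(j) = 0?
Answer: 100751661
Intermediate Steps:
Z(q) = -3 (Z(q) = -3 + 0*√q = -3 + 0 = -3)
(-6988 + Y)*(Z(-221) + 8542) = (-6988 + 18787)*(-3 + 8542) = 11799*8539 = 100751661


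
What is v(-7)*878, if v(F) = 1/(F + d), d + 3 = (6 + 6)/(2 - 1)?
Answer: 439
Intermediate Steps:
d = 9 (d = -3 + (6 + 6)/(2 - 1) = -3 + 12/1 = -3 + 12*1 = -3 + 12 = 9)
v(F) = 1/(9 + F) (v(F) = 1/(F + 9) = 1/(9 + F))
v(-7)*878 = 878/(9 - 7) = 878/2 = (½)*878 = 439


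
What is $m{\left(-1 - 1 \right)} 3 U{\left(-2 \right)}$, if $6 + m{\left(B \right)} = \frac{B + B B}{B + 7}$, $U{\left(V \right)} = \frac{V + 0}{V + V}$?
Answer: $- \frac{42}{5} \approx -8.4$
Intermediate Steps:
$U{\left(V \right)} = \frac{1}{2}$ ($U{\left(V \right)} = \frac{V}{2 V} = V \frac{1}{2 V} = \frac{1}{2}$)
$m{\left(B \right)} = -6 + \frac{B + B^{2}}{7 + B}$ ($m{\left(B \right)} = -6 + \frac{B + B B}{B + 7} = -6 + \frac{B + B^{2}}{7 + B}$)
$m{\left(-1 - 1 \right)} 3 U{\left(-2 \right)} = \frac{-42 + \left(-1 - 1\right)^{2} - 5 \left(-1 - 1\right)}{7 - 2} \cdot 3 \cdot \frac{1}{2} = \frac{-42 + \left(-2\right)^{2} - -10}{7 - 2} \cdot 3 \cdot \frac{1}{2} = \frac{-42 + 4 + 10}{5} \cdot 3 \cdot \frac{1}{2} = \frac{1}{5} \left(-28\right) 3 \cdot \frac{1}{2} = \left(- \frac{28}{5}\right) 3 \cdot \frac{1}{2} = \left(- \frac{84}{5}\right) \frac{1}{2} = - \frac{42}{5}$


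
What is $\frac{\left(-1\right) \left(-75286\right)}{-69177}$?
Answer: $- \frac{75286}{69177} \approx -1.0883$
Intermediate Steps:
$\frac{\left(-1\right) \left(-75286\right)}{-69177} = 75286 \left(- \frac{1}{69177}\right) = - \frac{75286}{69177}$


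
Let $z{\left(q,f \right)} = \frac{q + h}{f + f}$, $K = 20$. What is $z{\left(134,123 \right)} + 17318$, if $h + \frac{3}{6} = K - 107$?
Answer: $\frac{2840183}{164} \approx 17318.0$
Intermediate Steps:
$h = - \frac{175}{2}$ ($h = - \frac{1}{2} + \left(20 - 107\right) = - \frac{1}{2} - 87 = - \frac{175}{2} \approx -87.5$)
$z{\left(q,f \right)} = \frac{- \frac{175}{2} + q}{2 f}$ ($z{\left(q,f \right)} = \frac{q - \frac{175}{2}}{f + f} = \frac{- \frac{175}{2} + q}{2 f}$)
$z{\left(134,123 \right)} + 17318 = \frac{-175 + 2 \cdot 134}{4 \cdot 123} + 17318 = \frac{1}{4} \cdot \frac{1}{123} \left(-175 + 268\right) + 17318 = \frac{1}{4} \cdot \frac{1}{123} \cdot 93 + 17318 = \frac{31}{164} + 17318 = \frac{2840183}{164}$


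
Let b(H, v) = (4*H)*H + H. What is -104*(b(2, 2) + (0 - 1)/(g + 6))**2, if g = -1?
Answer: -823784/25 ≈ -32951.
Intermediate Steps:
b(H, v) = H + 4*H**2 (b(H, v) = 4*H**2 + H = H + 4*H**2)
-104*(b(2, 2) + (0 - 1)/(g + 6))**2 = -104*(2*(1 + 4*2) + (0 - 1)/(-1 + 6))**2 = -104*(2*(1 + 8) - 1/5)**2 = -104*(2*9 - 1*1/5)**2 = -104*(18 - 1/5)**2 = -104*(89/5)**2 = -104*7921/25 = -823784/25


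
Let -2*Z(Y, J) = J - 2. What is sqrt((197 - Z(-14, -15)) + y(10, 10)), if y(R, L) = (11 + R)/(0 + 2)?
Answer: sqrt(199) ≈ 14.107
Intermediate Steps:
y(R, L) = 11/2 + R/2 (y(R, L) = (11 + R)/2 = (11 + R)*(1/2) = 11/2 + R/2)
Z(Y, J) = 1 - J/2 (Z(Y, J) = -(J - 2)/2 = -(-2 + J)/2 = 1 - J/2)
sqrt((197 - Z(-14, -15)) + y(10, 10)) = sqrt((197 - (1 - 1/2*(-15))) + (11/2 + (1/2)*10)) = sqrt((197 - (1 + 15/2)) + (11/2 + 5)) = sqrt((197 - 1*17/2) + 21/2) = sqrt((197 - 17/2) + 21/2) = sqrt(377/2 + 21/2) = sqrt(199)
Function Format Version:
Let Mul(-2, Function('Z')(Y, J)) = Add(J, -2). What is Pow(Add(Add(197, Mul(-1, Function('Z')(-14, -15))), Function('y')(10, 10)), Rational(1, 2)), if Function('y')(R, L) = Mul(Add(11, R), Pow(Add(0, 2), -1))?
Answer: Pow(199, Rational(1, 2)) ≈ 14.107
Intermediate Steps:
Function('y')(R, L) = Add(Rational(11, 2), Mul(Rational(1, 2), R)) (Function('y')(R, L) = Mul(Add(11, R), Pow(2, -1)) = Mul(Add(11, R), Rational(1, 2)) = Add(Rational(11, 2), Mul(Rational(1, 2), R)))
Function('Z')(Y, J) = Add(1, Mul(Rational(-1, 2), J)) (Function('Z')(Y, J) = Mul(Rational(-1, 2), Add(J, -2)) = Mul(Rational(-1, 2), Add(-2, J)) = Add(1, Mul(Rational(-1, 2), J)))
Pow(Add(Add(197, Mul(-1, Function('Z')(-14, -15))), Function('y')(10, 10)), Rational(1, 2)) = Pow(Add(Add(197, Mul(-1, Add(1, Mul(Rational(-1, 2), -15)))), Add(Rational(11, 2), Mul(Rational(1, 2), 10))), Rational(1, 2)) = Pow(Add(Add(197, Mul(-1, Add(1, Rational(15, 2)))), Add(Rational(11, 2), 5)), Rational(1, 2)) = Pow(Add(Add(197, Mul(-1, Rational(17, 2))), Rational(21, 2)), Rational(1, 2)) = Pow(Add(Add(197, Rational(-17, 2)), Rational(21, 2)), Rational(1, 2)) = Pow(Add(Rational(377, 2), Rational(21, 2)), Rational(1, 2)) = Pow(199, Rational(1, 2))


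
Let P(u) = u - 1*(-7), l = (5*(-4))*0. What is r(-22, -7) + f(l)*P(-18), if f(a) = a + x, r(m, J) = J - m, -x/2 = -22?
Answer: -469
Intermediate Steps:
x = 44 (x = -2*(-22) = 44)
l = 0 (l = -20*0 = 0)
f(a) = 44 + a (f(a) = a + 44 = 44 + a)
P(u) = 7 + u (P(u) = u + 7 = 7 + u)
r(-22, -7) + f(l)*P(-18) = (-7 - 1*(-22)) + (44 + 0)*(7 - 18) = (-7 + 22) + 44*(-11) = 15 - 484 = -469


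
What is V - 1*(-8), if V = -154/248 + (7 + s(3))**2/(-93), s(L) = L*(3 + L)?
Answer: 245/372 ≈ 0.65860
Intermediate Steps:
V = -2731/372 (V = -154/248 + (7 + 3*(3 + 3))**2/(-93) = -154*1/248 + (7 + 3*6)**2*(-1/93) = -77/124 + (7 + 18)**2*(-1/93) = -77/124 + 25**2*(-1/93) = -77/124 + 625*(-1/93) = -77/124 - 625/93 = -2731/372 ≈ -7.3414)
V - 1*(-8) = -2731/372 - 1*(-8) = -2731/372 + 8 = 245/372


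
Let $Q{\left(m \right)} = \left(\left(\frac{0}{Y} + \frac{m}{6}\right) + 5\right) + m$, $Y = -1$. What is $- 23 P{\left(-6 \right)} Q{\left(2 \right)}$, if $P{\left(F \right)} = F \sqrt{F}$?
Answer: $1012 i \sqrt{6} \approx 2478.9 i$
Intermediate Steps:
$Q{\left(m \right)} = 5 + \frac{7 m}{6}$ ($Q{\left(m \right)} = \left(\left(\frac{0}{-1} + \frac{m}{6}\right) + 5\right) + m = \left(\left(0 \left(-1\right) + m \frac{1}{6}\right) + 5\right) + m = \left(\left(0 + \frac{m}{6}\right) + 5\right) + m = \left(\frac{m}{6} + 5\right) + m = \left(5 + \frac{m}{6}\right) + m = 5 + \frac{7 m}{6}$)
$P{\left(F \right)} = F^{\frac{3}{2}}$
$- 23 P{\left(-6 \right)} Q{\left(2 \right)} = - 23 \left(-6\right)^{\frac{3}{2}} \left(5 + \frac{7}{6} \cdot 2\right) = - 23 \left(- 6 i \sqrt{6}\right) \left(5 + \frac{7}{3}\right) = 138 i \sqrt{6} \cdot \frac{22}{3} = 1012 i \sqrt{6}$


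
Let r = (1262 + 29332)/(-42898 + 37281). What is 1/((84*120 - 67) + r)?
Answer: 5617/56212427 ≈ 9.9925e-5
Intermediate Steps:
r = -30594/5617 (r = 30594/(-5617) = 30594*(-1/5617) = -30594/5617 ≈ -5.4467)
1/((84*120 - 67) + r) = 1/((84*120 - 67) - 30594/5617) = 1/((10080 - 67) - 30594/5617) = 1/(10013 - 30594/5617) = 1/(56212427/5617) = 5617/56212427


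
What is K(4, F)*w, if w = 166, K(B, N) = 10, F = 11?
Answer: 1660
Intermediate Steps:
K(4, F)*w = 10*166 = 1660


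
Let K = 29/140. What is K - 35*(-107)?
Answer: 524329/140 ≈ 3745.2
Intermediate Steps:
K = 29/140 (K = 29*(1/140) = 29/140 ≈ 0.20714)
K - 35*(-107) = 29/140 - 35*(-107) = 29/140 + 3745 = 524329/140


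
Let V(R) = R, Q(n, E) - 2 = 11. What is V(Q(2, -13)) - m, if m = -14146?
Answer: 14159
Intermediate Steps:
Q(n, E) = 13 (Q(n, E) = 2 + 11 = 13)
V(Q(2, -13)) - m = 13 - 1*(-14146) = 13 + 14146 = 14159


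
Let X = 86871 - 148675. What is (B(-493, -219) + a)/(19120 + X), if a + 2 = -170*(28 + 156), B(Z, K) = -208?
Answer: 15745/21342 ≈ 0.73775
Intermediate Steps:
a = -31282 (a = -2 - 170*(28 + 156) = -2 - 170*184 = -2 - 31280 = -31282)
X = -61804
(B(-493, -219) + a)/(19120 + X) = (-208 - 31282)/(19120 - 61804) = -31490/(-42684) = -31490*(-1/42684) = 15745/21342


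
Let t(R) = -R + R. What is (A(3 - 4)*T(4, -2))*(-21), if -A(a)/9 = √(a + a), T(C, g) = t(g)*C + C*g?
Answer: -1512*I*√2 ≈ -2138.3*I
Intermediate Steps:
t(R) = 0
T(C, g) = C*g (T(C, g) = 0*C + C*g = 0 + C*g = C*g)
A(a) = -9*√2*√a (A(a) = -9*√(a + a) = -9*√2*√a)
(A(3 - 4)*T(4, -2))*(-21) = ((-9*√2*√(3 - 4))*(4*(-2)))*(-21) = (-9*√2*√(-1)*(-8))*(-21) = (-9*√2*I*(-8))*(-21) = (-9*I*√2*(-8))*(-21) = (72*I*√2)*(-21) = -1512*I*√2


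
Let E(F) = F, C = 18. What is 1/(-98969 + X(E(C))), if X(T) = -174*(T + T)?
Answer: -1/105233 ≈ -9.5027e-6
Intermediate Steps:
X(T) = -348*T
1/(-98969 + X(E(C))) = 1/(-98969 - 348*18) = 1/(-98969 - 6264) = 1/(-105233) = -1/105233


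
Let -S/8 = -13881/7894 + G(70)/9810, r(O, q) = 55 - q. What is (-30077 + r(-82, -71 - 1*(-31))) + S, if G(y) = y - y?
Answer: -118283430/3947 ≈ -29968.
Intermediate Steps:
G(y) = 0
S = 55524/3947 (S = -8*(-13881/7894 + 0/9810) = -8*(-13881*1/7894 + 0*(1/9810)) = -8*(-13881/7894 + 0) = -8*(-13881/7894) = 55524/3947 ≈ 14.067)
(-30077 + r(-82, -71 - 1*(-31))) + S = (-30077 + (55 - (-71 - 1*(-31)))) + 55524/3947 = (-30077 + (55 - (-71 + 31))) + 55524/3947 = (-30077 + (55 - 1*(-40))) + 55524/3947 = (-30077 + (55 + 40)) + 55524/3947 = (-30077 + 95) + 55524/3947 = -29982 + 55524/3947 = -118283430/3947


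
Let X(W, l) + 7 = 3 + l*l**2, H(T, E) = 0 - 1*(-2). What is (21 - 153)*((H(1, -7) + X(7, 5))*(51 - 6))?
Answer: -730620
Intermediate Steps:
H(T, E) = 2 (H(T, E) = 0 + 2 = 2)
X(W, l) = -4 + l**3 (X(W, l) = -7 + (3 + l*l**2) = -7 + (3 + l**3) = -4 + l**3)
(21 - 153)*((H(1, -7) + X(7, 5))*(51 - 6)) = (21 - 153)*((2 + (-4 + 5**3))*(51 - 6)) = -132*(2 + (-4 + 125))*45 = -132*(2 + 121)*45 = -16236*45 = -132*5535 = -730620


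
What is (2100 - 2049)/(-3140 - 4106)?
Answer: -51/7246 ≈ -0.0070384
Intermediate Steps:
(2100 - 2049)/(-3140 - 4106) = 51/(-7246) = 51*(-1/7246) = -51/7246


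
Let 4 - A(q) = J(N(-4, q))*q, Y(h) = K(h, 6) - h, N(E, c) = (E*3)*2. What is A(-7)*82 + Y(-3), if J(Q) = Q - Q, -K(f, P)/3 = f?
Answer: 340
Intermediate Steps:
N(E, c) = 6*E (N(E, c) = (3*E)*2 = 6*E)
K(f, P) = -3*f
J(Q) = 0
Y(h) = -4*h (Y(h) = -3*h - h = -4*h)
A(q) = 4 (A(q) = 4 - 0*q = 4 - 1*0 = 4 + 0 = 4)
A(-7)*82 + Y(-3) = 4*82 - 4*(-3) = 328 + 12 = 340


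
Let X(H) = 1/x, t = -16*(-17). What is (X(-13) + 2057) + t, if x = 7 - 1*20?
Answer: 30276/13 ≈ 2328.9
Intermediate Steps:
t = 272
x = -13 (x = 7 - 20 = -13)
X(H) = -1/13 (X(H) = 1/(-13) = -1/13)
(X(-13) + 2057) + t = (-1/13 + 2057) + 272 = 26740/13 + 272 = 30276/13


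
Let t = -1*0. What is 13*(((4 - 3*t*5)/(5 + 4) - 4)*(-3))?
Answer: 416/3 ≈ 138.67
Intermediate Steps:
t = 0
13*(((4 - 3*t*5)/(5 + 4) - 4)*(-3)) = 13*(((4 - 3*0*5)/(5 + 4) - 4)*(-3)) = 13*(((4 + 0*5)/9 - 4)*(-3)) = 13*(((4 + 0)*(⅑) - 4)*(-3)) = 13*((4*(⅑) - 4)*(-3)) = 13*((4/9 - 4)*(-3)) = 13*(-32/9*(-3)) = 13*(32/3) = 416/3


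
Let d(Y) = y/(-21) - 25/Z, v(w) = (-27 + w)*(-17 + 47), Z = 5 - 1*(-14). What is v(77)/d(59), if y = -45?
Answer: 19950/11 ≈ 1813.6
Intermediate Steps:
Z = 19 (Z = 5 + 14 = 19)
v(w) = -810 + 30*w (v(w) = (-27 + w)*30 = -810 + 30*w)
d(Y) = 110/133 (d(Y) = -45/(-21) - 25/19 = -45*(-1/21) - 25*1/19 = 15/7 - 25/19 = 110/133)
v(77)/d(59) = (-810 + 30*77)/(110/133) = (-810 + 2310)*(133/110) = 1500*(133/110) = 19950/11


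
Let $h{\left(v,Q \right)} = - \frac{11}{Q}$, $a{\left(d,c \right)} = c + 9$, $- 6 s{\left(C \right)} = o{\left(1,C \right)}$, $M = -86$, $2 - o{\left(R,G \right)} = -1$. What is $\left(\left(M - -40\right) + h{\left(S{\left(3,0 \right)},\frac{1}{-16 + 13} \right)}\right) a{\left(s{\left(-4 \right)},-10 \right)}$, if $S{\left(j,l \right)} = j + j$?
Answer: $13$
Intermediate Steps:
$o{\left(R,G \right)} = 3$ ($o{\left(R,G \right)} = 2 - -1 = 2 + 1 = 3$)
$S{\left(j,l \right)} = 2 j$
$s{\left(C \right)} = - \frac{1}{2}$ ($s{\left(C \right)} = \left(- \frac{1}{6}\right) 3 = - \frac{1}{2}$)
$a{\left(d,c \right)} = 9 + c$
$\left(\left(M - -40\right) + h{\left(S{\left(3,0 \right)},\frac{1}{-16 + 13} \right)}\right) a{\left(s{\left(-4 \right)},-10 \right)} = \left(\left(-86 - -40\right) - \frac{11}{\frac{1}{-16 + 13}}\right) \left(9 - 10\right) = \left(\left(-86 + 40\right) - \frac{11}{\frac{1}{-3}}\right) \left(-1\right) = \left(-46 - \frac{11}{- \frac{1}{3}}\right) \left(-1\right) = \left(-46 - -33\right) \left(-1\right) = \left(-46 + 33\right) \left(-1\right) = \left(-13\right) \left(-1\right) = 13$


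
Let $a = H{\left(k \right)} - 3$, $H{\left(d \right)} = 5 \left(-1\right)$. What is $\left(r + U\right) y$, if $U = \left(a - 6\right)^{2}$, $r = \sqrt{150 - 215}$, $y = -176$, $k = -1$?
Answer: $-34496 - 176 i \sqrt{65} \approx -34496.0 - 1419.0 i$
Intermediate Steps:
$H{\left(d \right)} = -5$
$r = i \sqrt{65}$ ($r = \sqrt{-65} = i \sqrt{65} \approx 8.0623 i$)
$a = -8$ ($a = -5 - 3 = -8$)
$U = 196$ ($U = \left(-8 - 6\right)^{2} = \left(-14\right)^{2} = 196$)
$\left(r + U\right) y = \left(i \sqrt{65} + 196\right) \left(-176\right) = \left(196 + i \sqrt{65}\right) \left(-176\right) = -34496 - 176 i \sqrt{65}$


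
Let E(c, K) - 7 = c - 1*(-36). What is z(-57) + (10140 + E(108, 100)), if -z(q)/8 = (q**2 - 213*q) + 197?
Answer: -114405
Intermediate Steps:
E(c, K) = 43 + c (E(c, K) = 7 + (c - 1*(-36)) = 7 + (c + 36) = 7 + (36 + c) = 43 + c)
z(q) = -1576 - 8*q**2 + 1704*q (z(q) = -8*((q**2 - 213*q) + 197) = -8*(197 + q**2 - 213*q) = -1576 - 8*q**2 + 1704*q)
z(-57) + (10140 + E(108, 100)) = (-1576 - 8*(-57)**2 + 1704*(-57)) + (10140 + (43 + 108)) = (-1576 - 8*3249 - 97128) + (10140 + 151) = (-1576 - 25992 - 97128) + 10291 = -124696 + 10291 = -114405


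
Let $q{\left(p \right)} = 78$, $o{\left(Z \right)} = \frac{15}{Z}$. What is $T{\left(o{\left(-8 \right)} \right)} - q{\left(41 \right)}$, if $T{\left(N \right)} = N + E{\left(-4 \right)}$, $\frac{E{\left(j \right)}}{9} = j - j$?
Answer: $- \frac{639}{8} \approx -79.875$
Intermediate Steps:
$E{\left(j \right)} = 0$ ($E{\left(j \right)} = 9 \left(j - j\right) = 9 \cdot 0 = 0$)
$T{\left(N \right)} = N$ ($T{\left(N \right)} = N + 0 = N$)
$T{\left(o{\left(-8 \right)} \right)} - q{\left(41 \right)} = \frac{15}{-8} - 78 = 15 \left(- \frac{1}{8}\right) - 78 = - \frac{15}{8} - 78 = - \frac{639}{8}$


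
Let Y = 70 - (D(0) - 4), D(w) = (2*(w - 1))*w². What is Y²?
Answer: 5476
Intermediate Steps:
D(w) = w²*(-2 + 2*w) (D(w) = (2*(-1 + w))*w² = (-2 + 2*w)*w² = w²*(-2 + 2*w))
Y = 74 (Y = 70 - (2*0²*(-1 + 0) - 4) = 70 - (2*0*(-1) - 4) = 70 - (0 - 4) = 70 - 1*(-4) = 70 + 4 = 74)
Y² = 74² = 5476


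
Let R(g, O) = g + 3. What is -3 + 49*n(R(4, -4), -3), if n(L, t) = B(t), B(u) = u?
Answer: -150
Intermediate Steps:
R(g, O) = 3 + g
n(L, t) = t
-3 + 49*n(R(4, -4), -3) = -3 + 49*(-3) = -3 - 147 = -150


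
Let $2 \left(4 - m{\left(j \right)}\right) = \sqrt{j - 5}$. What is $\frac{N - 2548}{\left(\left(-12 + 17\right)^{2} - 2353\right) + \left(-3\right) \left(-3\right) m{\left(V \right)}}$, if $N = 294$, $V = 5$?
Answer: $\frac{1127}{1146} \approx 0.98342$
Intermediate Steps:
$m{\left(j \right)} = 4 - \frac{\sqrt{-5 + j}}{2}$ ($m{\left(j \right)} = 4 - \frac{\sqrt{j - 5}}{2} = 4 - \frac{\sqrt{-5 + j}}{2}$)
$\frac{N - 2548}{\left(\left(-12 + 17\right)^{2} - 2353\right) + \left(-3\right) \left(-3\right) m{\left(V \right)}} = \frac{294 - 2548}{\left(\left(-12 + 17\right)^{2} - 2353\right) + \left(-3\right) \left(-3\right) \left(4 - \frac{\sqrt{-5 + 5}}{2}\right)} = - \frac{2254}{\left(5^{2} - 2353\right) + 9 \left(4 - \frac{\sqrt{0}}{2}\right)} = - \frac{2254}{\left(25 - 2353\right) + 9 \left(4 - 0\right)} = - \frac{2254}{-2328 + 9 \left(4 + 0\right)} = - \frac{2254}{-2328 + 9 \cdot 4} = - \frac{2254}{-2328 + 36} = - \frac{2254}{-2292} = \left(-2254\right) \left(- \frac{1}{2292}\right) = \frac{1127}{1146}$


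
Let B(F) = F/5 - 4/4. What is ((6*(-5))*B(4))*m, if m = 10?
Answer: 60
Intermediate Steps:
B(F) = -1 + F/5 (B(F) = F*(⅕) - 4*¼ = F/5 - 1 = -1 + F/5)
((6*(-5))*B(4))*m = ((6*(-5))*(-1 + (⅕)*4))*10 = -30*(-1 + ⅘)*10 = -30*(-⅕)*10 = 6*10 = 60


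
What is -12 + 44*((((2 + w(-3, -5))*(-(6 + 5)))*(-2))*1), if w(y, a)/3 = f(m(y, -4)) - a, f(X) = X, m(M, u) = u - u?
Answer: 16444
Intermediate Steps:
m(M, u) = 0
w(y, a) = -3*a (w(y, a) = 3*(0 - a) = 3*(-a) = -3*a)
-12 + 44*((((2 + w(-3, -5))*(-(6 + 5)))*(-2))*1) = -12 + 44*((((2 - 3*(-5))*(-(6 + 5)))*(-2))*1) = -12 + 44*((((2 + 15)*(-1*11))*(-2))*1) = -12 + 44*(((17*(-11))*(-2))*1) = -12 + 44*(-187*(-2)*1) = -12 + 44*(374*1) = -12 + 44*374 = -12 + 16456 = 16444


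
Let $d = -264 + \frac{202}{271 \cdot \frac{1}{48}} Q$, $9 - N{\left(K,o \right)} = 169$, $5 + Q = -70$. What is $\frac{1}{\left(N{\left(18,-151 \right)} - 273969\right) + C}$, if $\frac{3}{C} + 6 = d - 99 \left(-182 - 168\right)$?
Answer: $- \frac{2863260}{784902600269} \approx -3.6479 \cdot 10^{-6}$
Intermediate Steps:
$Q = -75$ ($Q = -5 - 70 = -75$)
$N{\left(K,o \right)} = -160$ ($N{\left(K,o \right)} = 9 - 169 = -160$)
$d = - \frac{798744}{271}$ ($d = -264 + \frac{202}{271 \cdot \frac{1}{48}} \left(-75\right) = -264 + \frac{202}{\frac{271}{48}} \left(-75\right) = -264 + 202 \cdot \frac{48}{271} \left(-75\right) = -264 + \frac{9696}{271} \left(-75\right) = -264 - \frac{727200}{271} = - \frac{798744}{271} \approx -2947.4$)
$C = \frac{271}{2863260}$ ($C = \frac{3}{-6 - \left(\frac{798744}{271} + 99 \left(-182 - 168\right)\right)} = \frac{3}{-6 - \left(\frac{798744}{271} + 99 \left(-350\right)\right)} = \frac{3}{-6 - - \frac{8591406}{271}} = \frac{3}{-6 + \left(- \frac{798744}{271} + 34650\right)} = \frac{3}{-6 + \frac{8591406}{271}} = \frac{3}{\frac{8589780}{271}} = 3 \cdot \frac{271}{8589780} = \frac{271}{2863260} \approx 9.4647 \cdot 10^{-5}$)
$\frac{1}{\left(N{\left(18,-151 \right)} - 273969\right) + C} = \frac{1}{\left(-160 - 273969\right) + \frac{271}{2863260}} = \frac{1}{-274129 + \frac{271}{2863260}} = \frac{1}{- \frac{784902600269}{2863260}} = - \frac{2863260}{784902600269}$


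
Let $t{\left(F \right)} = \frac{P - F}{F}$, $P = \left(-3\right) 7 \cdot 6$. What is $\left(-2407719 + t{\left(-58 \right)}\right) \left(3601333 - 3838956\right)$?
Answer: $\frac{16591744866991}{29} \approx 5.7213 \cdot 10^{11}$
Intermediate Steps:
$P = -126$ ($P = \left(-21\right) 6 = -126$)
$t{\left(F \right)} = \frac{-126 - F}{F}$
$\left(-2407719 + t{\left(-58 \right)}\right) \left(3601333 - 3838956\right) = \left(-2407719 + \frac{-126 - -58}{-58}\right) \left(3601333 - 3838956\right) = \left(-2407719 - \frac{-126 + 58}{58}\right) \left(-237623\right) = \left(-2407719 - - \frac{34}{29}\right) \left(-237623\right) = \left(-2407719 + \frac{34}{29}\right) \left(-237623\right) = \left(- \frac{69823817}{29}\right) \left(-237623\right) = \frac{16591744866991}{29}$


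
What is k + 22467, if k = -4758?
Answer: 17709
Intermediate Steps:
k + 22467 = -4758 + 22467 = 17709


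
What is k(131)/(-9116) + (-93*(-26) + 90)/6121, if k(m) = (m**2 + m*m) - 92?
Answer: -93329451/27899518 ≈ -3.3452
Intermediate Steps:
k(m) = -92 + 2*m**2 (k(m) = (m**2 + m**2) - 92 = 2*m**2 - 92 = -92 + 2*m**2)
k(131)/(-9116) + (-93*(-26) + 90)/6121 = (-92 + 2*131**2)/(-9116) + (-93*(-26) + 90)/6121 = (-92 + 2*17161)*(-1/9116) + (2418 + 90)*(1/6121) = (-92 + 34322)*(-1/9116) + 2508*(1/6121) = 34230*(-1/9116) + 2508/6121 = -17115/4558 + 2508/6121 = -93329451/27899518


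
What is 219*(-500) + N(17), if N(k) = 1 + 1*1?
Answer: -109498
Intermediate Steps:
N(k) = 2 (N(k) = 1 + 1 = 2)
219*(-500) + N(17) = 219*(-500) + 2 = -109500 + 2 = -109498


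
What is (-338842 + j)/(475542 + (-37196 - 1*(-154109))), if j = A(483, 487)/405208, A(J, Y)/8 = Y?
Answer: -3432537131/6001687641 ≈ -0.57193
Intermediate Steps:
A(J, Y) = 8*Y
j = 487/50651 (j = (8*487)/405208 = 3896*(1/405208) = 487/50651 ≈ 0.0096148)
(-338842 + j)/(475542 + (-37196 - 1*(-154109))) = (-338842 + 487/50651)/(475542 + (-37196 - 1*(-154109))) = -17162685655/(50651*(475542 + (-37196 + 154109))) = -17162685655/(50651*(475542 + 116913)) = -17162685655/50651/592455 = -17162685655/50651*1/592455 = -3432537131/6001687641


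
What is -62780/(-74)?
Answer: 31390/37 ≈ 848.38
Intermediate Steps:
-62780/(-74) = -62780*(-1)/74 = -730*(-43/37) = 31390/37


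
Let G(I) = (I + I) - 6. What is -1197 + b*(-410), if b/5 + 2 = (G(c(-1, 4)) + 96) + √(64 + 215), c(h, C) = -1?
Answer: -177497 - 6150*√31 ≈ -2.1174e+5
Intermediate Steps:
G(I) = -6 + 2*I (G(I) = 2*I - 6 = -6 + 2*I)
b = 430 + 15*√31 (b = -10 + 5*(((-6 + 2*(-1)) + 96) + √(64 + 215)) = -10 + 5*(((-6 - 2) + 96) + √279) = -10 + 5*((-8 + 96) + 3*√31) = -10 + 5*(88 + 3*√31) = -10 + (440 + 15*√31) = 430 + 15*√31 ≈ 513.52)
-1197 + b*(-410) = -1197 + (430 + 15*√31)*(-410) = -1197 + (-176300 - 6150*√31) = -177497 - 6150*√31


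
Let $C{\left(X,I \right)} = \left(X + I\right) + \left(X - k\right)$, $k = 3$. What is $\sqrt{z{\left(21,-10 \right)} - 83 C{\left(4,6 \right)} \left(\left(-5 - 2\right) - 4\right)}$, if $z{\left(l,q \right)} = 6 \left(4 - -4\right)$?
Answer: $\sqrt{10091} \approx 100.45$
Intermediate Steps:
$z{\left(l,q \right)} = 48$ ($z{\left(l,q \right)} = 6 \left(4 + 4\right) = 6 \cdot 8 = 48$)
$C{\left(X,I \right)} = -3 + I + 2 X$ ($C{\left(X,I \right)} = \left(X + I\right) + \left(X - 3\right) = \left(I + X\right) + \left(X - 3\right) = \left(I + X\right) + \left(-3 + X\right) = -3 + I + 2 X$)
$\sqrt{z{\left(21,-10 \right)} - 83 C{\left(4,6 \right)} \left(\left(-5 - 2\right) - 4\right)} = \sqrt{48 - 83 \left(-3 + 6 + 2 \cdot 4\right) \left(\left(-5 - 2\right) - 4\right)} = \sqrt{48 - 83 \left(-3 + 6 + 8\right) \left(\left(-5 - 2\right) - 4\right)} = \sqrt{48 - 83 \cdot 11 \left(-7 - 4\right)} = \sqrt{48 - 83 \cdot 11 \left(-11\right)} = \sqrt{48 - -10043} = \sqrt{48 + 10043} = \sqrt{10091}$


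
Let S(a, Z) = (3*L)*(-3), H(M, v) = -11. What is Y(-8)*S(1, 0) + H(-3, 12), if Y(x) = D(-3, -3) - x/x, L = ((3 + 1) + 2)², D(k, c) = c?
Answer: 1285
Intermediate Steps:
L = 36 (L = (4 + 2)² = 6² = 36)
S(a, Z) = -324 (S(a, Z) = (3*36)*(-3) = 108*(-3) = -324)
Y(x) = -4 (Y(x) = -3 - x/x = -3 - 1*1 = -3 - 1 = -4)
Y(-8)*S(1, 0) + H(-3, 12) = -4*(-324) - 11 = 1296 - 11 = 1285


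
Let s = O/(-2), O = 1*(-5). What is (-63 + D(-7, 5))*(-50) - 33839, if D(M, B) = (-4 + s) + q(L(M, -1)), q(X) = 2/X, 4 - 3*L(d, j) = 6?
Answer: -30464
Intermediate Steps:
O = -5
s = 5/2 (s = -5/(-2) = -5*(-½) = 5/2 ≈ 2.5000)
L(d, j) = -⅔ (L(d, j) = 4/3 - ⅓*6 = 4/3 - 2 = -⅔)
D(M, B) = -9/2 (D(M, B) = (-4 + 5/2) + 2/(-⅔) = -3/2 + 2*(-3/2) = -3/2 - 3 = -9/2)
(-63 + D(-7, 5))*(-50) - 33839 = (-63 - 9/2)*(-50) - 33839 = -135/2*(-50) - 33839 = 3375 - 33839 = -30464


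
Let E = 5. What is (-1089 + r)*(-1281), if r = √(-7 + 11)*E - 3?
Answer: 1386042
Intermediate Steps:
r = 7 (r = √(-7 + 11)*5 - 3 = √4*5 - 3 = 2*5 - 3 = 10 - 3 = 7)
(-1089 + r)*(-1281) = (-1089 + 7)*(-1281) = -1082*(-1281) = 1386042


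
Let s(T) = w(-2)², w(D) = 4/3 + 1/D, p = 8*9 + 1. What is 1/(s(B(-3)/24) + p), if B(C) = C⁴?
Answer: 36/2653 ≈ 0.013570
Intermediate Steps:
p = 73 (p = 72 + 1 = 73)
w(D) = 4/3 + 1/D (w(D) = 4*(⅓) + 1/D = 4/3 + 1/D)
s(T) = 25/36 (s(T) = (4/3 + 1/(-2))² = (4/3 - ½)² = (⅚)² = 25/36)
1/(s(B(-3)/24) + p) = 1/(25/36 + 73) = 1/(2653/36) = 36/2653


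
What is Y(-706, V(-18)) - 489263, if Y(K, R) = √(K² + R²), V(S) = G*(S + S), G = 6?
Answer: -489263 + 2*√136273 ≈ -4.8852e+5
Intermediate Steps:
V(S) = 12*S (V(S) = 6*(S + S) = 6*(2*S) = 12*S)
Y(-706, V(-18)) - 489263 = √((-706)² + (12*(-18))²) - 489263 = √(498436 + (-216)²) - 489263 = √(498436 + 46656) - 489263 = √545092 - 489263 = 2*√136273 - 489263 = -489263 + 2*√136273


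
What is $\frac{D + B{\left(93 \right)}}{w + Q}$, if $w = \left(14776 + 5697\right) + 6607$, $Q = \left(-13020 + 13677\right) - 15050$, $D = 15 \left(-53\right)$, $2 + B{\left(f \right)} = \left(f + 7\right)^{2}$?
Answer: $\frac{9203}{12687} \approx 0.72539$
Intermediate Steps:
$B{\left(f \right)} = -2 + \left(7 + f\right)^{2}$ ($B{\left(f \right)} = -2 + \left(f + 7\right)^{2} = -2 + \left(7 + f\right)^{2}$)
$D = -795$
$Q = -14393$ ($Q = 657 - 15050 = -14393$)
$w = 27080$ ($w = 20473 + 6607 = 27080$)
$\frac{D + B{\left(93 \right)}}{w + Q} = \frac{-795 - \left(2 - \left(7 + 93\right)^{2}\right)}{27080 - 14393} = \frac{-795 - \left(2 - 100^{2}\right)}{12687} = \left(-795 + \left(-2 + 10000\right)\right) \frac{1}{12687} = \left(-795 + 9998\right) \frac{1}{12687} = 9203 \cdot \frac{1}{12687} = \frac{9203}{12687}$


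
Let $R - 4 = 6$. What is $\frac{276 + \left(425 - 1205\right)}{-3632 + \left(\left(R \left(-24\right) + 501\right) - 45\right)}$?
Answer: $\frac{9}{61} \approx 0.14754$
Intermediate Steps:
$R = 10$ ($R = 4 + 6 = 10$)
$\frac{276 + \left(425 - 1205\right)}{-3632 + \left(\left(R \left(-24\right) + 501\right) - 45\right)} = \frac{276 + \left(425 - 1205\right)}{-3632 + \left(\left(10 \left(-24\right) + 501\right) - 45\right)} = \frac{276 + \left(425 - 1205\right)}{-3632 + \left(\left(-240 + 501\right) - 45\right)} = \frac{276 - 780}{-3632 + \left(261 - 45\right)} = - \frac{504}{-3632 + 216} = - \frac{504}{-3416} = \left(-504\right) \left(- \frac{1}{3416}\right) = \frac{9}{61}$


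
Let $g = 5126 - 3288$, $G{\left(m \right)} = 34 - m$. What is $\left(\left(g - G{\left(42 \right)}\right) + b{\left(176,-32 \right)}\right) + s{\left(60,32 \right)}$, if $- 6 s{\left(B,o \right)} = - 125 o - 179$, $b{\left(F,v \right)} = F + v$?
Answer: $\frac{5373}{2} \approx 2686.5$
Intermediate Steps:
$g = 1838$
$s{\left(B,o \right)} = \frac{179}{6} + \frac{125 o}{6}$ ($s{\left(B,o \right)} = - \frac{- 125 o - 179}{6} = - \frac{-179 - 125 o}{6} = \frac{179}{6} + \frac{125 o}{6}$)
$\left(\left(g - G{\left(42 \right)}\right) + b{\left(176,-32 \right)}\right) + s{\left(60,32 \right)} = \left(\left(1838 - \left(34 - 42\right)\right) + \left(176 - 32\right)\right) + \left(\frac{179}{6} + \frac{125}{6} \cdot 32\right) = \left(\left(1838 - \left(34 - 42\right)\right) + 144\right) + \left(\frac{179}{6} + \frac{2000}{3}\right) = \left(\left(1838 - -8\right) + 144\right) + \frac{1393}{2} = \left(\left(1838 + 8\right) + 144\right) + \frac{1393}{2} = \left(1846 + 144\right) + \frac{1393}{2} = 1990 + \frac{1393}{2} = \frac{5373}{2}$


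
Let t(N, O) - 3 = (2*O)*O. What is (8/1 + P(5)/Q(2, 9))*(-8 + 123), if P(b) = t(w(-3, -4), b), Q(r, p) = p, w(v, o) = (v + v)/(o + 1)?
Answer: 14375/9 ≈ 1597.2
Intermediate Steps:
w(v, o) = 2*v/(1 + o) (w(v, o) = (2*v)/(1 + o) = 2*v/(1 + o))
t(N, O) = 3 + 2*O² (t(N, O) = 3 + (2*O)*O = 3 + 2*O²)
P(b) = 3 + 2*b²
(8/1 + P(5)/Q(2, 9))*(-8 + 123) = (8/1 + (3 + 2*5²)/9)*(-8 + 123) = (8*1 + (3 + 2*25)*(⅑))*115 = (8 + (3 + 50)*(⅑))*115 = (8 + 53*(⅑))*115 = (8 + 53/9)*115 = (125/9)*115 = 14375/9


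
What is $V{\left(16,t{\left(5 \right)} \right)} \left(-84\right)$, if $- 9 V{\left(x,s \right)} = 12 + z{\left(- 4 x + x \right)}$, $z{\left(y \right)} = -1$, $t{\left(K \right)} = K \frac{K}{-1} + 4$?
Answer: $\frac{308}{3} \approx 102.67$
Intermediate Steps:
$t{\left(K \right)} = 4 - K^{2}$ ($t{\left(K \right)} = K K \left(-1\right) + 4 = K \left(- K\right) + 4 = - K^{2} + 4 = 4 - K^{2}$)
$V{\left(x,s \right)} = - \frac{11}{9}$ ($V{\left(x,s \right)} = - \frac{12 - 1}{9} = \left(- \frac{1}{9}\right) 11 = - \frac{11}{9}$)
$V{\left(16,t{\left(5 \right)} \right)} \left(-84\right) = \left(- \frac{11}{9}\right) \left(-84\right) = \frac{308}{3}$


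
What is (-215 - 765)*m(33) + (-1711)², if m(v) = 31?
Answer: 2897141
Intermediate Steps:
(-215 - 765)*m(33) + (-1711)² = (-215 - 765)*31 + (-1711)² = -980*31 + 2927521 = -30380 + 2927521 = 2897141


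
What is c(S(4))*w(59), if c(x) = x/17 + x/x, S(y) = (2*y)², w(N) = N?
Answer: 4779/17 ≈ 281.12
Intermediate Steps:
S(y) = 4*y²
c(x) = 1 + x/17 (c(x) = x*(1/17) + 1 = x/17 + 1 = 1 + x/17)
c(S(4))*w(59) = (1 + (4*4²)/17)*59 = (1 + (4*16)/17)*59 = (1 + (1/17)*64)*59 = (1 + 64/17)*59 = (81/17)*59 = 4779/17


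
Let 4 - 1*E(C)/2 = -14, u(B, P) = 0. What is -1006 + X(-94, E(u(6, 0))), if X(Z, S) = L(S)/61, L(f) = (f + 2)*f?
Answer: -59998/61 ≈ -983.57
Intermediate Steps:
L(f) = f*(2 + f) (L(f) = (2 + f)*f = f*(2 + f))
E(C) = 36 (E(C) = 8 - 2*(-14) = 8 + 28 = 36)
X(Z, S) = S*(2 + S)/61 (X(Z, S) = (S*(2 + S))/61 = (S*(2 + S))*(1/61) = S*(2 + S)/61)
-1006 + X(-94, E(u(6, 0))) = -1006 + (1/61)*36*(2 + 36) = -1006 + (1/61)*36*38 = -1006 + 1368/61 = -59998/61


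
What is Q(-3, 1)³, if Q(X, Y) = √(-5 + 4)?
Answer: -I ≈ -1.0*I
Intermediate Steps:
Q(X, Y) = I (Q(X, Y) = √(-1) = I)
Q(-3, 1)³ = I³ = -I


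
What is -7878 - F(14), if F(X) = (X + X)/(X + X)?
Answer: -7879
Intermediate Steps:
F(X) = 1 (F(X) = (2*X)/((2*X)) = (2*X)*(1/(2*X)) = 1)
-7878 - F(14) = -7878 - 1*1 = -7878 - 1 = -7879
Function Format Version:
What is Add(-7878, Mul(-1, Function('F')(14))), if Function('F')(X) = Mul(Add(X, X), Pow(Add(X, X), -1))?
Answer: -7879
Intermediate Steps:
Function('F')(X) = 1 (Function('F')(X) = Mul(Mul(2, X), Pow(Mul(2, X), -1)) = Mul(Mul(2, X), Mul(Rational(1, 2), Pow(X, -1))) = 1)
Add(-7878, Mul(-1, Function('F')(14))) = Add(-7878, Mul(-1, 1)) = Add(-7878, -1) = -7879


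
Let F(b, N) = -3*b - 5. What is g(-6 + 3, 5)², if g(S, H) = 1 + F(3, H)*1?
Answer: 169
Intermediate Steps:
F(b, N) = -5 - 3*b
g(S, H) = -13 (g(S, H) = 1 + (-5 - 3*3)*1 = 1 + (-5 - 9)*1 = 1 - 14*1 = 1 - 14 = -13)
g(-6 + 3, 5)² = (-13)² = 169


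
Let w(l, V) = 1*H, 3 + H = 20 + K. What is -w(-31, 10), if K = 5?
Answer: -22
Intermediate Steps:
H = 22 (H = -3 + (20 + 5) = -3 + 25 = 22)
w(l, V) = 22 (w(l, V) = 1*22 = 22)
-w(-31, 10) = -1*22 = -22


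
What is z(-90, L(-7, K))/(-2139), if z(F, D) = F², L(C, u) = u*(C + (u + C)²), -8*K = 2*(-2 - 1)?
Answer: -2700/713 ≈ -3.7868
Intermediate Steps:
K = ¾ (K = -(-2 - 1)/4 = -(-3)/4 = -⅛*(-6) = ¾ ≈ 0.75000)
L(C, u) = u*(C + (C + u)²)
z(-90, L(-7, K))/(-2139) = (-90)²/(-2139) = 8100*(-1/2139) = -2700/713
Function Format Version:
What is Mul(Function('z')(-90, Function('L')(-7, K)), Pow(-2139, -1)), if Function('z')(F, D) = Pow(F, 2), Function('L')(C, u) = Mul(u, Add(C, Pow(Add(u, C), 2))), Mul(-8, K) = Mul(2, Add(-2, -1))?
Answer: Rational(-2700, 713) ≈ -3.7868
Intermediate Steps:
K = Rational(3, 4) (K = Mul(Rational(-1, 8), Mul(2, Add(-2, -1))) = Mul(Rational(-1, 8), Mul(2, -3)) = Mul(Rational(-1, 8), -6) = Rational(3, 4) ≈ 0.75000)
Function('L')(C, u) = Mul(u, Add(C, Pow(Add(C, u), 2)))
Mul(Function('z')(-90, Function('L')(-7, K)), Pow(-2139, -1)) = Mul(Pow(-90, 2), Pow(-2139, -1)) = Mul(8100, Rational(-1, 2139)) = Rational(-2700, 713)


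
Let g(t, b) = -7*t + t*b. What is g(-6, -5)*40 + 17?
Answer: 2897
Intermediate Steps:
g(t, b) = -7*t + b*t
g(-6, -5)*40 + 17 = -6*(-7 - 5)*40 + 17 = -6*(-12)*40 + 17 = 72*40 + 17 = 2880 + 17 = 2897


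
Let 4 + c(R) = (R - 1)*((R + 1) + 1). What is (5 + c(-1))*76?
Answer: -76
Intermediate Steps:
c(R) = -4 + (-1 + R)*(2 + R) (c(R) = -4 + (R - 1)*((R + 1) + 1) = -4 + (-1 + R)*((1 + R) + 1) = -4 + (-1 + R)*(2 + R))
(5 + c(-1))*76 = (5 + (-6 - 1 + (-1)**2))*76 = (5 + (-6 - 1 + 1))*76 = (5 - 6)*76 = -1*76 = -76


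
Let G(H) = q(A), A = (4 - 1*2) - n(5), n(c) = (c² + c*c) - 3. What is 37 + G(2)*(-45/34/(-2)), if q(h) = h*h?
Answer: 93641/68 ≈ 1377.1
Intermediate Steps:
n(c) = -3 + 2*c² (n(c) = (c² + c²) - 3 = 2*c² - 3 = -3 + 2*c²)
A = -45 (A = (4 - 1*2) - (-3 + 2*5²) = (4 - 2) - (-3 + 2*25) = 2 - (-3 + 50) = 2 - 1*47 = 2 - 47 = -45)
q(h) = h²
G(H) = 2025 (G(H) = (-45)² = 2025)
37 + G(2)*(-45/34/(-2)) = 37 + 2025*(-45/34/(-2)) = 37 + 2025*(-45*1/34*(-½)) = 37 + 2025*(-45/34*(-½)) = 37 + 2025*(45/68) = 37 + 91125/68 = 93641/68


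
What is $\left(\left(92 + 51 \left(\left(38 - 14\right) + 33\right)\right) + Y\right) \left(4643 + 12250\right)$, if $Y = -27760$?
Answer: $-418287573$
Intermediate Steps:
$\left(\left(92 + 51 \left(\left(38 - 14\right) + 33\right)\right) + Y\right) \left(4643 + 12250\right) = \left(\left(92 + 51 \left(\left(38 - 14\right) + 33\right)\right) - 27760\right) \left(4643 + 12250\right) = \left(\left(92 + 51 \left(24 + 33\right)\right) - 27760\right) 16893 = \left(\left(92 + 51 \cdot 57\right) - 27760\right) 16893 = \left(\left(92 + 2907\right) - 27760\right) 16893 = \left(2999 - 27760\right) 16893 = \left(-24761\right) 16893 = -418287573$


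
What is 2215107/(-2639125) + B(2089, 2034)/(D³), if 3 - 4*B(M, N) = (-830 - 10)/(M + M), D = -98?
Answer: -17420948939746539/20755663403972000 ≈ -0.83933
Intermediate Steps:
B(M, N) = ¾ + 105/M (B(M, N) = ¾ - (-830 - 10)/(4*(M + M)) = ¾ - (-210)/(2*M) = ¾ - (-210)*1/(2*M) = ¾ - (-105)/M = ¾ + 105/M)
2215107/(-2639125) + B(2089, 2034)/(D³) = 2215107/(-2639125) + (¾ + 105/2089)/((-98)³) = 2215107*(-1/2639125) + (¾ + 105*(1/2089))/(-941192) = -2215107/2639125 + (¾ + 105/2089)*(-1/941192) = -2215107/2639125 + (6687/8356)*(-1/941192) = -2215107/2639125 - 6687/7864600352 = -17420948939746539/20755663403972000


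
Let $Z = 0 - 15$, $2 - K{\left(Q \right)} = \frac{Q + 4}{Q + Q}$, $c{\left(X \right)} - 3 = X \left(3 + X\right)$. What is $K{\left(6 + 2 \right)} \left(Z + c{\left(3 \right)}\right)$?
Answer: $\frac{15}{2} \approx 7.5$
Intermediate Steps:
$c{\left(X \right)} = 3 + X \left(3 + X\right)$
$K{\left(Q \right)} = 2 - \frac{4 + Q}{2 Q}$ ($K{\left(Q \right)} = 2 - \frac{Q + 4}{Q + Q} = 2 - \frac{4 + Q}{2 Q}$)
$Z = -15$ ($Z = 0 - 15 = -15$)
$K{\left(6 + 2 \right)} \left(Z + c{\left(3 \right)}\right) = \left(\frac{3}{2} - \frac{2}{6 + 2}\right) \left(-15 + \left(3 + 3^{2} + 3 \cdot 3\right)\right) = \left(\frac{3}{2} - \frac{2}{8}\right) \left(-15 + \left(3 + 9 + 9\right)\right) = \left(\frac{3}{2} - \frac{1}{4}\right) \left(-15 + 21\right) = \left(\frac{3}{2} - \frac{1}{4}\right) 6 = \frac{5}{4} \cdot 6 = \frac{15}{2}$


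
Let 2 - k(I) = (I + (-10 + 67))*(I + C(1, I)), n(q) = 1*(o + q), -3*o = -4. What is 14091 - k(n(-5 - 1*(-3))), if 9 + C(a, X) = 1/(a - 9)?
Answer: 974693/72 ≈ 13537.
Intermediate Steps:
o = 4/3 (o = -⅓*(-4) = 4/3 ≈ 1.3333)
C(a, X) = -9 + 1/(-9 + a) (C(a, X) = -9 + 1/(a - 9) = -9 + 1/(-9 + a))
n(q) = 4/3 + q (n(q) = 1*(4/3 + q) = 4/3 + q)
k(I) = 2 - (57 + I)*(-73/8 + I) (k(I) = 2 - (I + (-10 + 67))*(I + (82 - 9*1)/(-9 + 1)) = 2 - (I + 57)*(I + (82 - 9)/(-8)) = 2 - (57 + I)*(I - ⅛*73) = 2 - (57 + I)*(I - 73/8) = 2 - (57 + I)*(-73/8 + I))
14091 - k(n(-5 - 1*(-3))) = 14091 - (4177/8 - (4/3 + (-5 - 1*(-3)))² - 383*(4/3 + (-5 - 1*(-3)))/8) = 14091 - (4177/8 - (4/3 + (-5 + 3))² - 383*(4/3 + (-5 + 3))/8) = 14091 - (4177/8 - (4/3 - 2)² - 383*(4/3 - 2)/8) = 14091 - (4177/8 - (-⅔)² - 383/8*(-⅔)) = 14091 - (4177/8 - 1*4/9 + 383/12) = 14091 - (4177/8 - 4/9 + 383/12) = 14091 - 1*39859/72 = 14091 - 39859/72 = 974693/72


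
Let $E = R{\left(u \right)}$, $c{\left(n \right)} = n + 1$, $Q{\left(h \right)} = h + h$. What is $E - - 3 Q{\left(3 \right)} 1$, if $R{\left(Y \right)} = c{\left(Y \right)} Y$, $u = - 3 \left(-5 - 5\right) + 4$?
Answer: $1208$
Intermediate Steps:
$Q{\left(h \right)} = 2 h$
$c{\left(n \right)} = 1 + n$
$u = 34$ ($u = - 3 \left(-5 - 5\right) + 4 = \left(-3\right) \left(-10\right) + 4 = 30 + 4 = 34$)
$R{\left(Y \right)} = Y \left(1 + Y\right)$ ($R{\left(Y \right)} = \left(1 + Y\right) Y = Y \left(1 + Y\right)$)
$E = 1190$ ($E = 34 \left(1 + 34\right) = 34 \cdot 35 = 1190$)
$E - - 3 Q{\left(3 \right)} 1 = 1190 - - 3 \cdot 2 \cdot 3 \cdot 1 = 1190 - \left(-3\right) 6 \cdot 1 = 1190 - \left(-18\right) 1 = 1190 - -18 = 1190 + 18 = 1208$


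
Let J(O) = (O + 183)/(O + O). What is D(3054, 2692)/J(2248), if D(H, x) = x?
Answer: 12103232/2431 ≈ 4978.7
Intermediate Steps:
J(O) = (183 + O)/(2*O) (J(O) = (183 + O)/((2*O)) = (183 + O)*(1/(2*O)) = (183 + O)/(2*O))
D(3054, 2692)/J(2248) = 2692/(((½)*(183 + 2248)/2248)) = 2692/(((½)*(1/2248)*2431)) = 2692/(2431/4496) = 2692*(4496/2431) = 12103232/2431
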